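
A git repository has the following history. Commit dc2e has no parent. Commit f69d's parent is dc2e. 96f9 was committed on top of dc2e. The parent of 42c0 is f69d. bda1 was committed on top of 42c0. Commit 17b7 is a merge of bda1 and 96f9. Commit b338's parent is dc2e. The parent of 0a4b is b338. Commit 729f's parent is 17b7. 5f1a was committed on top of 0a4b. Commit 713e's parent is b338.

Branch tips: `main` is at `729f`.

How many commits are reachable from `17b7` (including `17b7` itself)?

Walking parent pointers from 17b7: reachable set = {17b7, 42c0, 96f9, bda1, dc2e, f69d}.
That is 6 commits.

6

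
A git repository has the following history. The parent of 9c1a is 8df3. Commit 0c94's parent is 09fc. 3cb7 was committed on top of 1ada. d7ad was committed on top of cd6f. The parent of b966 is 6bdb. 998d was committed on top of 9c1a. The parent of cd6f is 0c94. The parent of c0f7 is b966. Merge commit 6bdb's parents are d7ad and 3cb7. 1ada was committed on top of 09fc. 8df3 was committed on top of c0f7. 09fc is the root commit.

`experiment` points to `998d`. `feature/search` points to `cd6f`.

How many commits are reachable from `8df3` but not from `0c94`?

8

Reachable from 8df3: {09fc, 0c94, 1ada, 3cb7, 6bdb, 8df3, b966, c0f7, cd6f, d7ad}.
Reachable from 0c94: {09fc, 0c94}.
In 8df3's history but not 0c94's: {1ada, 3cb7, 6bdb, 8df3, b966, c0f7, cd6f, d7ad} — 8 commits.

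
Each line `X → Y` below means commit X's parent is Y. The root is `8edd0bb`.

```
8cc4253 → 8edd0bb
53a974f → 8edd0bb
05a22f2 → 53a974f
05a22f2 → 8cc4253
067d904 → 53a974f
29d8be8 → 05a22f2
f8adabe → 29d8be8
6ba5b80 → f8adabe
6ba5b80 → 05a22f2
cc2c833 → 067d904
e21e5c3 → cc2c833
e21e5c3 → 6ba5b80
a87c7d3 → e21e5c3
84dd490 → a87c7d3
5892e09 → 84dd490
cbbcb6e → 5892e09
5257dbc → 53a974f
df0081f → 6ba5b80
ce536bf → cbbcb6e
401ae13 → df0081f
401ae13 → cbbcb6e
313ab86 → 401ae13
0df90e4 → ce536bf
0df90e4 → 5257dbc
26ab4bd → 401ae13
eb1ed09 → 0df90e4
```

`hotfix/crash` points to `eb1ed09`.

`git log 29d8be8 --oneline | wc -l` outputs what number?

Walking parent pointers from 29d8be8: reachable set = {05a22f2, 29d8be8, 53a974f, 8cc4253, 8edd0bb}.
That is 5 commits.

5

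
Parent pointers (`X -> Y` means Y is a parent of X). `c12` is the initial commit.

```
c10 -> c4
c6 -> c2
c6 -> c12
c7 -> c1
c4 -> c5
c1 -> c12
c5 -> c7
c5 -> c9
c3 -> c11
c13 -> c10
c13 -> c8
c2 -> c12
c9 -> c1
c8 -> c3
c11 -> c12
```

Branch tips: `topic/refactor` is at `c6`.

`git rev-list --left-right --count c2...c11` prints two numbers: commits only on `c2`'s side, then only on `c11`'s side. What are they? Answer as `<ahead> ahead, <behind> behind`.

1 ahead, 1 behind

Reachable from c2: {c12, c2}.
Reachable from c11: {c11, c12}.
Only in c2's history (ahead): {c2} — 1.
Only in c11's history (behind): {c11} — 1.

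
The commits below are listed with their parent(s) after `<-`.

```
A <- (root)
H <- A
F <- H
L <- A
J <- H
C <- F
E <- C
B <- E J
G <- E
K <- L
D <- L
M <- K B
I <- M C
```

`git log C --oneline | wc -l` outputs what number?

4

Walking parent pointers from C: reachable set = {A, C, F, H}.
That is 4 commits.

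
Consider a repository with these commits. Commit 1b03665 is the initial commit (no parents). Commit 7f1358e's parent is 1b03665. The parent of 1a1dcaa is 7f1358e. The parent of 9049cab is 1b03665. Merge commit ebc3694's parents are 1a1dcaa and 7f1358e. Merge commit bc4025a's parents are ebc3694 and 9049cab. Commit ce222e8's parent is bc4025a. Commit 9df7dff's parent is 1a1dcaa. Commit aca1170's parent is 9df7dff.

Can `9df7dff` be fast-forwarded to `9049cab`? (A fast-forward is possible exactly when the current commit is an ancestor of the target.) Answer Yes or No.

No

A fast-forward from 9df7dff to 9049cab is possible iff 9df7dff is an ancestor of 9049cab.
Ancestors of 9049cab: {1b03665, 9049cab}.
9df7dff is not among them, so fast-forward is not possible.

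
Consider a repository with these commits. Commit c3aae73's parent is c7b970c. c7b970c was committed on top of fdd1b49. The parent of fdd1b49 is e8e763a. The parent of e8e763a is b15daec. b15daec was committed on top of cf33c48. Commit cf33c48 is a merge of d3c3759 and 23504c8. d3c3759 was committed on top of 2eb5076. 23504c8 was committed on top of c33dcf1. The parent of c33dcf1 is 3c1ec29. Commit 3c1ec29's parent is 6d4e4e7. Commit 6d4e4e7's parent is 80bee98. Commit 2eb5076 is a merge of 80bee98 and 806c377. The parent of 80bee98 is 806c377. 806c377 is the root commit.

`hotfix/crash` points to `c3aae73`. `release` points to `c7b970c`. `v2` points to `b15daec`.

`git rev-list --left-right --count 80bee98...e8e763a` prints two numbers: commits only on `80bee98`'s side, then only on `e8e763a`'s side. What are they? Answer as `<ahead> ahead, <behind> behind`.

Reachable from 80bee98: {806c377, 80bee98}.
Reachable from e8e763a: {23504c8, 2eb5076, 3c1ec29, 6d4e4e7, 806c377, 80bee98, b15daec, c33dcf1, cf33c48, d3c3759, e8e763a}.
Only in 80bee98's history (ahead): {} — 0.
Only in e8e763a's history (behind): {23504c8, 2eb5076, 3c1ec29, 6d4e4e7, b15daec, c33dcf1, cf33c48, d3c3759, e8e763a} — 9.

0 ahead, 9 behind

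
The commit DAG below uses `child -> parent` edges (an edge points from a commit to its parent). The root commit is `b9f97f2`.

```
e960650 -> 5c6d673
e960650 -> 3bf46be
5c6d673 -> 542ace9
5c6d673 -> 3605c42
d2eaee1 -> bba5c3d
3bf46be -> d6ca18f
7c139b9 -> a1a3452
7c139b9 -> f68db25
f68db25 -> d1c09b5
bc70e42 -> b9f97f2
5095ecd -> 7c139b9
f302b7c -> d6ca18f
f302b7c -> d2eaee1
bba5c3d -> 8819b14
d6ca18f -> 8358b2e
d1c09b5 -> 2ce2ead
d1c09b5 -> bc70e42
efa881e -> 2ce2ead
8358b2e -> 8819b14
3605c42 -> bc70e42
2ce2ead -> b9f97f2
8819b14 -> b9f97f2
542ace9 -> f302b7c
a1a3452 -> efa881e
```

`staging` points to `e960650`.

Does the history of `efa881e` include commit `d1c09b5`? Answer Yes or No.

Ancestors of efa881e: {2ce2ead, b9f97f2, efa881e}.
d1c09b5 is not in that set, so it is not an ancestor of efa881e.

No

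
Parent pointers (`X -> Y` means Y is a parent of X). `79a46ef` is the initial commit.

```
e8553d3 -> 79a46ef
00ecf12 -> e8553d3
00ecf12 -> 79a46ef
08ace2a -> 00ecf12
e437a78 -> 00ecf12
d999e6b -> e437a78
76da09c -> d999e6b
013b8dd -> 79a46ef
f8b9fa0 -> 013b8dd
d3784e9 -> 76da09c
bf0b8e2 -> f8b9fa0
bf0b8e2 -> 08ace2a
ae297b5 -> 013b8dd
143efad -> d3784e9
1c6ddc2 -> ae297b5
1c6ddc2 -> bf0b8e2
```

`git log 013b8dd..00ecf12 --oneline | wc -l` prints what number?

Reachable from 00ecf12: {00ecf12, 79a46ef, e8553d3}.
Reachable from 013b8dd: {013b8dd, 79a46ef}.
In 00ecf12's history but not 013b8dd's: {00ecf12, e8553d3} — 2 commits.

2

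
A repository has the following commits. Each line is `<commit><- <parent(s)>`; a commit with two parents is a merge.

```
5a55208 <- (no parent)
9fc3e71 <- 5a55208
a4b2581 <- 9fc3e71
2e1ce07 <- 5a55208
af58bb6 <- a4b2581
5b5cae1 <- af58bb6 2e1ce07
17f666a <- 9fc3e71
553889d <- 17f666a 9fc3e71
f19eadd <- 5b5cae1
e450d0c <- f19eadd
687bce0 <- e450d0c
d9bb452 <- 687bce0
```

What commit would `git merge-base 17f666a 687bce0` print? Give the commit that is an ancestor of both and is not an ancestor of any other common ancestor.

9fc3e71

Ancestors of 17f666a: {17f666a, 5a55208, 9fc3e71}.
Ancestors of 687bce0: {2e1ce07, 5a55208, 5b5cae1, 687bce0, 9fc3e71, a4b2581, af58bb6, e450d0c, f19eadd}.
Common ancestors: {5a55208, 9fc3e71}.
Among these, 9fc3e71 is not an ancestor of any other common ancestor — it is the merge base.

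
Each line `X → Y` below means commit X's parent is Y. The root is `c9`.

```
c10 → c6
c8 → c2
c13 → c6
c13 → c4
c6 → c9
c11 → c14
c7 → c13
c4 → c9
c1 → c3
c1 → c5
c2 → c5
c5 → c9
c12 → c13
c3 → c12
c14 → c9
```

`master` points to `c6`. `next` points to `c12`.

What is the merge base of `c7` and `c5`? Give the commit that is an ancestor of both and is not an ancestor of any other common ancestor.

c9

Ancestors of c7: {c13, c4, c6, c7, c9}.
Ancestors of c5: {c5, c9}.
Common ancestors: {c9}.
The only common ancestor is c9, so it is the merge base.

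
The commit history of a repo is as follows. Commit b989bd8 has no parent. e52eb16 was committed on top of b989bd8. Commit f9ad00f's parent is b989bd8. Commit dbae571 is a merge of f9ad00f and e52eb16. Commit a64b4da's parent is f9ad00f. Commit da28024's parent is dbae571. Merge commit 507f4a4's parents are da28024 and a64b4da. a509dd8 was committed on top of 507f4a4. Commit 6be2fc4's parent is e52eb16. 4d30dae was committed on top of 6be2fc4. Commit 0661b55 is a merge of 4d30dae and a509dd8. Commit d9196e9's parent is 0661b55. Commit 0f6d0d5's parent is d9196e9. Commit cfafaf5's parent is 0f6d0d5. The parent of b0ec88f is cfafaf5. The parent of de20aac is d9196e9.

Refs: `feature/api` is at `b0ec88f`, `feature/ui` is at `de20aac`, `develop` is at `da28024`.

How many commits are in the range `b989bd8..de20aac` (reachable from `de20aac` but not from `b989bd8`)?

Reachable from de20aac: {0661b55, 4d30dae, 507f4a4, 6be2fc4, a509dd8, a64b4da, b989bd8, d9196e9, da28024, dbae571, de20aac, e52eb16, f9ad00f}.
Reachable from b989bd8: {b989bd8}.
In de20aac's history but not b989bd8's: {0661b55, 4d30dae, 507f4a4, 6be2fc4, a509dd8, a64b4da, d9196e9, da28024, dbae571, de20aac, e52eb16, f9ad00f} — 12 commits.

12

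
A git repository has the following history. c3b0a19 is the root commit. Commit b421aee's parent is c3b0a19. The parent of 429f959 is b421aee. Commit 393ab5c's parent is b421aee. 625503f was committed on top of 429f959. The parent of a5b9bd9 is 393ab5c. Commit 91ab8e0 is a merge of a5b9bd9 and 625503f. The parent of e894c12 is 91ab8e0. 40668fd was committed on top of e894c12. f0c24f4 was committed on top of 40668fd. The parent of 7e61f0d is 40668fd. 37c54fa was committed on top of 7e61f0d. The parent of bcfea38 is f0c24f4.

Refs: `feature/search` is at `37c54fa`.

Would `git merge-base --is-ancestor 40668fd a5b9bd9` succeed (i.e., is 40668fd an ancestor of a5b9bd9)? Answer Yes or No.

Ancestors of a5b9bd9: {393ab5c, a5b9bd9, b421aee, c3b0a19}.
40668fd is not in that set, so it is not an ancestor of a5b9bd9.

No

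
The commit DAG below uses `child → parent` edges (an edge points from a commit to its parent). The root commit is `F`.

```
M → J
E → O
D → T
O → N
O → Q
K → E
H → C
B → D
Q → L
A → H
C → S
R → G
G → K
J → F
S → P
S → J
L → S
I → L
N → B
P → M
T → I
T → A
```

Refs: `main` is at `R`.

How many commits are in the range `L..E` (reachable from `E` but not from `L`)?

11

Reachable from E: {A, B, C, D, E, F, H, I, J, L, M, N, O, P, Q, S, T}.
Reachable from L: {F, J, L, M, P, S}.
In E's history but not L's: {A, B, C, D, E, H, I, N, O, Q, T} — 11 commits.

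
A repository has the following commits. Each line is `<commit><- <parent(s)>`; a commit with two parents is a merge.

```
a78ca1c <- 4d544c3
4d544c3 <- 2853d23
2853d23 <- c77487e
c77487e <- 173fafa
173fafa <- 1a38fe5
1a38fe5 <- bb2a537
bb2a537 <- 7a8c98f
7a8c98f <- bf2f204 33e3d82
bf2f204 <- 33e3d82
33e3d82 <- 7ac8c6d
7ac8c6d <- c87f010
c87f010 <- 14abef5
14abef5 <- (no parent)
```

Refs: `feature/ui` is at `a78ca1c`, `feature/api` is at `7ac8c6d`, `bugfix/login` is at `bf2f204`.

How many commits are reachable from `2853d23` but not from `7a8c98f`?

5

Reachable from 2853d23: {14abef5, 173fafa, 1a38fe5, 2853d23, 33e3d82, 7a8c98f, 7ac8c6d, bb2a537, bf2f204, c77487e, c87f010}.
Reachable from 7a8c98f: {14abef5, 33e3d82, 7a8c98f, 7ac8c6d, bf2f204, c87f010}.
In 2853d23's history but not 7a8c98f's: {173fafa, 1a38fe5, 2853d23, bb2a537, c77487e} — 5 commits.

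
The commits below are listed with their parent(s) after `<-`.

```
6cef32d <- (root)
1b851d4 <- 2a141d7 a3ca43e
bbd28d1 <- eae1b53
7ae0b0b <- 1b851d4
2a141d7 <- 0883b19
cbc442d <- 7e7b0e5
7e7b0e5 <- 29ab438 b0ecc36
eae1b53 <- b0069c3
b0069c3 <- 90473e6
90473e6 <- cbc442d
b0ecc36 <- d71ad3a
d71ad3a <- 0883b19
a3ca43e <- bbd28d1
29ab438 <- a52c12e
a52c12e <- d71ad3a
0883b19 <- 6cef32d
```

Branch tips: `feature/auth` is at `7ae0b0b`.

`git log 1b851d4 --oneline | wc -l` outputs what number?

15

Walking parent pointers from 1b851d4: reachable set = {0883b19, 1b851d4, 29ab438, 2a141d7, 6cef32d, 7e7b0e5, 90473e6, a3ca43e, a52c12e, b0069c3, b0ecc36, bbd28d1, cbc442d, d71ad3a, eae1b53}.
That is 15 commits.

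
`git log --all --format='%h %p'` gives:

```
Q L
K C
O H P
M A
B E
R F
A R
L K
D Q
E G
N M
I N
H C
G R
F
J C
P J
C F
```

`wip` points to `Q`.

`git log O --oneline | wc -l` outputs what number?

Walking parent pointers from O: reachable set = {C, F, H, J, O, P}.
That is 6 commits.

6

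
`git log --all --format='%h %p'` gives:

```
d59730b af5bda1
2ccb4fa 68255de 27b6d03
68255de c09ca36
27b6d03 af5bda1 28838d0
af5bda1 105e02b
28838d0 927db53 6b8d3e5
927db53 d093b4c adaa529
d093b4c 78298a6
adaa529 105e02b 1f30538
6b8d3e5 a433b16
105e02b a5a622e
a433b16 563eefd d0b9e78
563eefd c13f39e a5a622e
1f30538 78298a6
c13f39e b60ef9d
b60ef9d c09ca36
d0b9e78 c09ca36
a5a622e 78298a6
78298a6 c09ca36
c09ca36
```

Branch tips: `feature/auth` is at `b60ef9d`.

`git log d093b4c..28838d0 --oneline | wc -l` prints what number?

12

Reachable from 28838d0: {105e02b, 1f30538, 28838d0, 563eefd, 6b8d3e5, 78298a6, 927db53, a433b16, a5a622e, adaa529, b60ef9d, c09ca36, c13f39e, d093b4c, d0b9e78}.
Reachable from d093b4c: {78298a6, c09ca36, d093b4c}.
In 28838d0's history but not d093b4c's: {105e02b, 1f30538, 28838d0, 563eefd, 6b8d3e5, 927db53, a433b16, a5a622e, adaa529, b60ef9d, c13f39e, d0b9e78} — 12 commits.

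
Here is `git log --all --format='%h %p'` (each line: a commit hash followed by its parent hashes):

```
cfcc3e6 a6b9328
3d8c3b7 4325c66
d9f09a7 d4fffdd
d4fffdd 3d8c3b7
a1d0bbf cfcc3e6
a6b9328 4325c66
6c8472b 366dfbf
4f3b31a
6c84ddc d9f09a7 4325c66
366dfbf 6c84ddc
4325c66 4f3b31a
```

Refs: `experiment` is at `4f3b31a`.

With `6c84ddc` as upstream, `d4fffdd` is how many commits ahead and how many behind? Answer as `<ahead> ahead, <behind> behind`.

0 ahead, 2 behind

Reachable from d4fffdd: {3d8c3b7, 4325c66, 4f3b31a, d4fffdd}.
Reachable from 6c84ddc: {3d8c3b7, 4325c66, 4f3b31a, 6c84ddc, d4fffdd, d9f09a7}.
Only in d4fffdd's history (ahead): {} — 0.
Only in 6c84ddc's history (behind): {6c84ddc, d9f09a7} — 2.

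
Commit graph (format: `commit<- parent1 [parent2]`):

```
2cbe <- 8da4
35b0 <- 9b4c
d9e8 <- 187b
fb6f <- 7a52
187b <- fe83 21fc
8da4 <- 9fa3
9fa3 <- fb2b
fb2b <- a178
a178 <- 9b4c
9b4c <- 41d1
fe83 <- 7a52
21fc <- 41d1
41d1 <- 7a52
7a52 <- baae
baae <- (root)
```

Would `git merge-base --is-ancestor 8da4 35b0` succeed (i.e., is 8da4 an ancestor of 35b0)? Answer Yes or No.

Ancestors of 35b0: {35b0, 41d1, 7a52, 9b4c, baae}.
8da4 is not in that set, so it is not an ancestor of 35b0.

No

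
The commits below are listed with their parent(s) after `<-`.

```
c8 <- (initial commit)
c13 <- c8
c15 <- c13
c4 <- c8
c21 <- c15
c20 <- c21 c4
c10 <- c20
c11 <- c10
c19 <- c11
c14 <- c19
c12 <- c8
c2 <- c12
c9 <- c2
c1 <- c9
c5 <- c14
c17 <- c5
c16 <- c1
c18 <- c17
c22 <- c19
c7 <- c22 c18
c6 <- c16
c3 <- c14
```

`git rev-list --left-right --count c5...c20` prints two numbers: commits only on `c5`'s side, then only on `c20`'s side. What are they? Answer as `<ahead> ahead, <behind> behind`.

5 ahead, 0 behind

Reachable from c5: {c10, c11, c13, c14, c15, c19, c20, c21, c4, c5, c8}.
Reachable from c20: {c13, c15, c20, c21, c4, c8}.
Only in c5's history (ahead): {c10, c11, c14, c19, c5} — 5.
Only in c20's history (behind): {} — 0.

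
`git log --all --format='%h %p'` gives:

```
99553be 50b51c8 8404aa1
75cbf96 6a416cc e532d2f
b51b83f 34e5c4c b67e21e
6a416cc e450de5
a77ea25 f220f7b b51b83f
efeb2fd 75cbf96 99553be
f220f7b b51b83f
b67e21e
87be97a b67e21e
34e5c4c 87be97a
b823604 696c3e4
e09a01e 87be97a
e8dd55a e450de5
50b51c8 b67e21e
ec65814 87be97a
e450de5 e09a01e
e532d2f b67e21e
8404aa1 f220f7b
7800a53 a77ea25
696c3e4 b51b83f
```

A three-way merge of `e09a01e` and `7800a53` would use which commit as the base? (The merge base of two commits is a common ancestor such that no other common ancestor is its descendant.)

87be97a

Ancestors of e09a01e: {87be97a, b67e21e, e09a01e}.
Ancestors of 7800a53: {34e5c4c, 7800a53, 87be97a, a77ea25, b51b83f, b67e21e, f220f7b}.
Common ancestors: {87be97a, b67e21e}.
Among these, 87be97a is not an ancestor of any other common ancestor — it is the merge base.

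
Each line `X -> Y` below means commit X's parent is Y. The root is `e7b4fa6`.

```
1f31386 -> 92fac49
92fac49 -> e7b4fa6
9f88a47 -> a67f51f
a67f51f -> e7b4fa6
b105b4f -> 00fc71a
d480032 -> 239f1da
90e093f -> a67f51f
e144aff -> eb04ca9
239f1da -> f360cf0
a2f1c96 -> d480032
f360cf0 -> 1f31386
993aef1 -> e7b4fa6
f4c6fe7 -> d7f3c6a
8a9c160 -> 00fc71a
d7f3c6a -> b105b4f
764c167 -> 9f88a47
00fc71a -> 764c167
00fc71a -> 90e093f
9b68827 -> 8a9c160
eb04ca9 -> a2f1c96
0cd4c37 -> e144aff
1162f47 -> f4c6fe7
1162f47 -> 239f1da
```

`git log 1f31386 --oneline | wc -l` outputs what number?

Walking parent pointers from 1f31386: reachable set = {1f31386, 92fac49, e7b4fa6}.
That is 3 commits.

3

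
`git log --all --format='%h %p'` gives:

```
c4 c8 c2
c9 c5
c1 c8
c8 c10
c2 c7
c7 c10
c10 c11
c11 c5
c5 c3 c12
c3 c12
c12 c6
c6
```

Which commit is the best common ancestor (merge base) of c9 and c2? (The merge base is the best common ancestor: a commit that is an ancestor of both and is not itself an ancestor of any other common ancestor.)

Ancestors of c9: {c12, c3, c5, c6, c9}.
Ancestors of c2: {c10, c11, c12, c2, c3, c5, c6, c7}.
Common ancestors: {c12, c3, c5, c6}.
Among these, c5 is not an ancestor of any other common ancestor — it is the merge base.

c5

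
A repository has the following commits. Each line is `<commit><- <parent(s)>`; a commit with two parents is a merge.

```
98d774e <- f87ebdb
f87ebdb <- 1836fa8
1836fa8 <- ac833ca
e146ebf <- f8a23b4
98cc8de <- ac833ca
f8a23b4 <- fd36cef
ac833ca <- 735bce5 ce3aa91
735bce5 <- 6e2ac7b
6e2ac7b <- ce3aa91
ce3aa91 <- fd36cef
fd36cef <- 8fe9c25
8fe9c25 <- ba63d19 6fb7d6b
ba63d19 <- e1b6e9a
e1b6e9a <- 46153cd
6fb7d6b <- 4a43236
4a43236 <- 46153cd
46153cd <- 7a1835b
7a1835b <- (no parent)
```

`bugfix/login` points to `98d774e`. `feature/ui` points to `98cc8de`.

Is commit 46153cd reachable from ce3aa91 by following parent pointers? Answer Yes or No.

Yes

Ancestors of ce3aa91 (commits reachable by following parents): {46153cd, 4a43236, 6fb7d6b, 7a1835b, 8fe9c25, ba63d19, ce3aa91, e1b6e9a, fd36cef}.
46153cd is in that set, so it is an ancestor of ce3aa91.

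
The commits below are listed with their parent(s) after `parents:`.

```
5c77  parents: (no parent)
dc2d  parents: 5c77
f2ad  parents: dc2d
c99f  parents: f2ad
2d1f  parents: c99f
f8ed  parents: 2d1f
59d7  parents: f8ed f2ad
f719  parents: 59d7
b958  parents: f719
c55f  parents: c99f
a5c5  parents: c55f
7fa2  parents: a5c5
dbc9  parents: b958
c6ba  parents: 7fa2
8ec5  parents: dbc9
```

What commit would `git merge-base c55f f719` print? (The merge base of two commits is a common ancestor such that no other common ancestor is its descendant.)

c99f

Ancestors of c55f: {5c77, c55f, c99f, dc2d, f2ad}.
Ancestors of f719: {2d1f, 59d7, 5c77, c99f, dc2d, f2ad, f719, f8ed}.
Common ancestors: {5c77, c99f, dc2d, f2ad}.
Among these, c99f is not an ancestor of any other common ancestor — it is the merge base.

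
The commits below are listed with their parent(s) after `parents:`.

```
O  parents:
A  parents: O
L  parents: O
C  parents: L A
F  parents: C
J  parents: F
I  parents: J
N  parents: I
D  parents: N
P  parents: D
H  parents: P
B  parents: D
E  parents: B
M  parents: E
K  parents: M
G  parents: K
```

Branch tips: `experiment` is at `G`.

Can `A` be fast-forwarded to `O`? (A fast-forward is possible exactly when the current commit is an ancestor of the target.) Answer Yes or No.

No

A fast-forward from A to O is possible iff A is an ancestor of O.
Ancestors of O: {O}.
A is not among them, so fast-forward is not possible.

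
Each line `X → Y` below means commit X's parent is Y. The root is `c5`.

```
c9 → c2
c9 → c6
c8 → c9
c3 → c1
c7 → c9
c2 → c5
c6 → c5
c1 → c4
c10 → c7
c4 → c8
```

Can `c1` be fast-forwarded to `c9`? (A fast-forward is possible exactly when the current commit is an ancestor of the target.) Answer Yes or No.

A fast-forward from c1 to c9 is possible iff c1 is an ancestor of c9.
Ancestors of c9: {c2, c5, c6, c9}.
c1 is not among them, so fast-forward is not possible.

No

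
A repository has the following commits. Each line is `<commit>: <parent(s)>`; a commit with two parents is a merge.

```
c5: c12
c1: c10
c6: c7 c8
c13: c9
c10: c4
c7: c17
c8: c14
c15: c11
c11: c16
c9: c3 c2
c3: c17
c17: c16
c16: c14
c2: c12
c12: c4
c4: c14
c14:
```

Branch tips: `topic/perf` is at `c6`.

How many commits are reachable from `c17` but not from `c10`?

2

Reachable from c17: {c14, c16, c17}.
Reachable from c10: {c10, c14, c4}.
In c17's history but not c10's: {c16, c17} — 2 commits.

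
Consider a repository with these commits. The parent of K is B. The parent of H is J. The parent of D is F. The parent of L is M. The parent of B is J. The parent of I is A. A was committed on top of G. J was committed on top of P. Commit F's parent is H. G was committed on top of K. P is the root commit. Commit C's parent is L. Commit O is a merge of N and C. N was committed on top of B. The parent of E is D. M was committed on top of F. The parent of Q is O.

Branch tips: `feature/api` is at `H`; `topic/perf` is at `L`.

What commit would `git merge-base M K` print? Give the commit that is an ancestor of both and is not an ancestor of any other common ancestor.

J

Ancestors of M: {F, H, J, M, P}.
Ancestors of K: {B, J, K, P}.
Common ancestors: {J, P}.
Among these, J is not an ancestor of any other common ancestor — it is the merge base.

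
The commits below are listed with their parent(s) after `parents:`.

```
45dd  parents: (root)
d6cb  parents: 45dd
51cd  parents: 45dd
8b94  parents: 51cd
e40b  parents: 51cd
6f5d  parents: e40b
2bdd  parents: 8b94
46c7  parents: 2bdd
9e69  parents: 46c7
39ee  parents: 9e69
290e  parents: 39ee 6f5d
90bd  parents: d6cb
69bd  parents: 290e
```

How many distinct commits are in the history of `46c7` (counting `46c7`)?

Walking parent pointers from 46c7: reachable set = {2bdd, 45dd, 46c7, 51cd, 8b94}.
That is 5 commits.

5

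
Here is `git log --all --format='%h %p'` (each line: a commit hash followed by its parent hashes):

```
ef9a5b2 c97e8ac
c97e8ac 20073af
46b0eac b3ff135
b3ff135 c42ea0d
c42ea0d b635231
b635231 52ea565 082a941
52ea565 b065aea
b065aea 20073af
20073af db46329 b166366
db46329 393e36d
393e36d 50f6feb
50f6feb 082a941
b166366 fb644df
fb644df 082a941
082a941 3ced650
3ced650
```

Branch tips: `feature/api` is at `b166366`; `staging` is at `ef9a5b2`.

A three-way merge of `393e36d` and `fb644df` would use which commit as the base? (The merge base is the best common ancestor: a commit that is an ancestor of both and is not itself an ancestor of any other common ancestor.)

082a941

Ancestors of 393e36d: {082a941, 393e36d, 3ced650, 50f6feb}.
Ancestors of fb644df: {082a941, 3ced650, fb644df}.
Common ancestors: {082a941, 3ced650}.
Among these, 082a941 is not an ancestor of any other common ancestor — it is the merge base.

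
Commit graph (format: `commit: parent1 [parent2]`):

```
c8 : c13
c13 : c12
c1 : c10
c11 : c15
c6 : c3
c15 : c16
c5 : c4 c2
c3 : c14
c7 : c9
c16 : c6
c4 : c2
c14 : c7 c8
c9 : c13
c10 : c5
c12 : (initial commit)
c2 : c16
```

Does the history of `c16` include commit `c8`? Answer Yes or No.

Yes

Ancestors of c16 (commits reachable by following parents): {c12, c13, c14, c16, c3, c6, c7, c8, c9}.
c8 is in that set, so it is an ancestor of c16.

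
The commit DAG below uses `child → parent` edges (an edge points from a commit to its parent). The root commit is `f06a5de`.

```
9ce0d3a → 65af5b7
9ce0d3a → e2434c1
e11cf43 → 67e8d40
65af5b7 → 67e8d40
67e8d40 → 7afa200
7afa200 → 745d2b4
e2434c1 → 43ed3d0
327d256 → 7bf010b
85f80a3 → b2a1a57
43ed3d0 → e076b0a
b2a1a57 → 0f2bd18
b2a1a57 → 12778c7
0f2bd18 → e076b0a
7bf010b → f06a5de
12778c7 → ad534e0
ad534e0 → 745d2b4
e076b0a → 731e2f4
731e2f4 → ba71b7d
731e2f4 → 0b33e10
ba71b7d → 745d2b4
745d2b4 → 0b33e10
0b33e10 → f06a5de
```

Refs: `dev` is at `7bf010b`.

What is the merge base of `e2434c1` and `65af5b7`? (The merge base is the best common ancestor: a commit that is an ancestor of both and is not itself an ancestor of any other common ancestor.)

Ancestors of e2434c1: {0b33e10, 43ed3d0, 731e2f4, 745d2b4, ba71b7d, e076b0a, e2434c1, f06a5de}.
Ancestors of 65af5b7: {0b33e10, 65af5b7, 67e8d40, 745d2b4, 7afa200, f06a5de}.
Common ancestors: {0b33e10, 745d2b4, f06a5de}.
Among these, 745d2b4 is not an ancestor of any other common ancestor — it is the merge base.

745d2b4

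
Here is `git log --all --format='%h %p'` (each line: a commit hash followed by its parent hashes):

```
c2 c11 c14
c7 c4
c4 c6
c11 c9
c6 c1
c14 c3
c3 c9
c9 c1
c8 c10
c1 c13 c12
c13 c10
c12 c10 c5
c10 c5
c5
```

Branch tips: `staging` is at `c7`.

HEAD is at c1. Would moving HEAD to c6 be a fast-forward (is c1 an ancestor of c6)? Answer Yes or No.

Yes

A fast-forward from c1 to c6 is possible iff c1 is an ancestor of c6.
Ancestors of c6: {c1, c10, c12, c13, c5, c6}.
c1 is among them, so fast-forward is possible.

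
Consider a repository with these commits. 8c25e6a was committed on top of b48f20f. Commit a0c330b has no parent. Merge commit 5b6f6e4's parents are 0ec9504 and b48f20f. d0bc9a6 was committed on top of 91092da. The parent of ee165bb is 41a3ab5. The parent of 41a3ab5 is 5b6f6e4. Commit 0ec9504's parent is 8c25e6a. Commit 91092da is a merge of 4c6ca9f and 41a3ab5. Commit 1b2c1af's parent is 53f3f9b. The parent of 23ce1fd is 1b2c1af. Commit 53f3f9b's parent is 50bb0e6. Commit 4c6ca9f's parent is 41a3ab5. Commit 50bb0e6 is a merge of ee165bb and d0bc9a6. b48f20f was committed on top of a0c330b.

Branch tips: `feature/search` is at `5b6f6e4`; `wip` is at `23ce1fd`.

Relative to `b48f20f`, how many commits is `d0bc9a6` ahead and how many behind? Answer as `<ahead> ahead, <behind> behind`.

7 ahead, 0 behind

Reachable from d0bc9a6: {0ec9504, 41a3ab5, 4c6ca9f, 5b6f6e4, 8c25e6a, 91092da, a0c330b, b48f20f, d0bc9a6}.
Reachable from b48f20f: {a0c330b, b48f20f}.
Only in d0bc9a6's history (ahead): {0ec9504, 41a3ab5, 4c6ca9f, 5b6f6e4, 8c25e6a, 91092da, d0bc9a6} — 7.
Only in b48f20f's history (behind): {} — 0.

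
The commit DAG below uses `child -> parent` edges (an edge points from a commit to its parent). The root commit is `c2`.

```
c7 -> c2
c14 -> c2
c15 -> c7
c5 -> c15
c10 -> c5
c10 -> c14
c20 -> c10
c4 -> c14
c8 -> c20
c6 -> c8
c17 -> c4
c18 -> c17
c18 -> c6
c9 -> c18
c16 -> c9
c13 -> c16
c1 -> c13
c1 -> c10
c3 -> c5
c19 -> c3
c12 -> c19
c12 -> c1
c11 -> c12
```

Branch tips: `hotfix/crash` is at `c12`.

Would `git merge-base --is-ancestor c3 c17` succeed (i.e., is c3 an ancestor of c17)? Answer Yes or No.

Ancestors of c17: {c14, c17, c2, c4}.
c3 is not in that set, so it is not an ancestor of c17.

No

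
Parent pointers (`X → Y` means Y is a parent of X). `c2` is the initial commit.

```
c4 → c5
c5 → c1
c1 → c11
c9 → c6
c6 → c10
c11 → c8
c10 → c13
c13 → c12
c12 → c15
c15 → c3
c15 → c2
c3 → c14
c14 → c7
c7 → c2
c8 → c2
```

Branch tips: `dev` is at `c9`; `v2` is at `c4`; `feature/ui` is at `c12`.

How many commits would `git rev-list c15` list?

5

Walking parent pointers from c15: reachable set = {c14, c15, c2, c3, c7}.
That is 5 commits.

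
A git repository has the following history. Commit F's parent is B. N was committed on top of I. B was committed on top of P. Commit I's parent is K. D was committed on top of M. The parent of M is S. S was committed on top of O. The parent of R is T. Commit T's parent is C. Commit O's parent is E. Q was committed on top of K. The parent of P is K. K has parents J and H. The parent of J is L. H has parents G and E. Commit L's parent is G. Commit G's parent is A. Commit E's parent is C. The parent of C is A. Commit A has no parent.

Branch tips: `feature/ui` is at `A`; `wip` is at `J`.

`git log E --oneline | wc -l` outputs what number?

3

Walking parent pointers from E: reachable set = {A, C, E}.
That is 3 commits.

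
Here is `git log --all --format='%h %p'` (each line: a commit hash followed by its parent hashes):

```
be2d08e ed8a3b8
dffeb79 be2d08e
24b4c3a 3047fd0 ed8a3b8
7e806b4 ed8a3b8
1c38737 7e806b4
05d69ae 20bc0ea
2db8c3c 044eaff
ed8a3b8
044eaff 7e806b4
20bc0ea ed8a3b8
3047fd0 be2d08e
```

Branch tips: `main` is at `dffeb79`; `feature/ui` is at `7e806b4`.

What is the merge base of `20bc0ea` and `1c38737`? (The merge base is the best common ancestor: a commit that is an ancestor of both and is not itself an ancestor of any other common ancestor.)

ed8a3b8

Ancestors of 20bc0ea: {20bc0ea, ed8a3b8}.
Ancestors of 1c38737: {1c38737, 7e806b4, ed8a3b8}.
Common ancestors: {ed8a3b8}.
The only common ancestor is ed8a3b8, so it is the merge base.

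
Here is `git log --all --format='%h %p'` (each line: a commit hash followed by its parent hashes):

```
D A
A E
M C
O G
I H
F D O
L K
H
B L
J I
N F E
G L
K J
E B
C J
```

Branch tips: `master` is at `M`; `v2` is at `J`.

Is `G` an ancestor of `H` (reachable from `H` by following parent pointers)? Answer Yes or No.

Ancestors of H: {H}.
G is not in that set, so it is not an ancestor of H.

No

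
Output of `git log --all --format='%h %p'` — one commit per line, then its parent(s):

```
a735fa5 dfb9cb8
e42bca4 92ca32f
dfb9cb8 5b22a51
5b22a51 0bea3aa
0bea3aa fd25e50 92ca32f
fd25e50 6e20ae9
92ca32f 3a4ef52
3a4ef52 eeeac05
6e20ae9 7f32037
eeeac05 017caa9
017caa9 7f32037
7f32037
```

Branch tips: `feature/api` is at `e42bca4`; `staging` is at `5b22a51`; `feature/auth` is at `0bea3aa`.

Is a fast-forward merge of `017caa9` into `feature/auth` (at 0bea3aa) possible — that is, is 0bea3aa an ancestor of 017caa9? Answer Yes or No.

A fast-forward from 0bea3aa to 017caa9 is possible iff 0bea3aa is an ancestor of 017caa9.
Ancestors of 017caa9: {017caa9, 7f32037}.
0bea3aa is not among them, so fast-forward is not possible.

No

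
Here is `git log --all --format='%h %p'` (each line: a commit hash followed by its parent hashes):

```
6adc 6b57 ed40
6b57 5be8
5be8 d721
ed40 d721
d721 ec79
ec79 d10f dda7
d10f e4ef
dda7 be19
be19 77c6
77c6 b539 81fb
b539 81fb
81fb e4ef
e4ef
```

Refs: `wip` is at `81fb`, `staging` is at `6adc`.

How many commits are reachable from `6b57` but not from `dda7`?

5

Reachable from 6b57: {5be8, 6b57, 77c6, 81fb, b539, be19, d10f, d721, dda7, e4ef, ec79}.
Reachable from dda7: {77c6, 81fb, b539, be19, dda7, e4ef}.
In 6b57's history but not dda7's: {5be8, 6b57, d10f, d721, ec79} — 5 commits.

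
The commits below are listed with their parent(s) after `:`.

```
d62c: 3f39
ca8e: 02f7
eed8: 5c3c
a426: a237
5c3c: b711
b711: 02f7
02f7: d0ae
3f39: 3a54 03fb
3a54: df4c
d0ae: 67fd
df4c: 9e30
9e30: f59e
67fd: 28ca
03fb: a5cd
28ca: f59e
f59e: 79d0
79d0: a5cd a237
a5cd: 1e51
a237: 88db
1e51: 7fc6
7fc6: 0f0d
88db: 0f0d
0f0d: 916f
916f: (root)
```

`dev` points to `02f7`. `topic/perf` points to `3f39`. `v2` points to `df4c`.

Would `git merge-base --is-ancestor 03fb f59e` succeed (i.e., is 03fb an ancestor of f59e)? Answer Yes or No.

Ancestors of f59e: {0f0d, 1e51, 79d0, 7fc6, 88db, 916f, a237, a5cd, f59e}.
03fb is not in that set, so it is not an ancestor of f59e.

No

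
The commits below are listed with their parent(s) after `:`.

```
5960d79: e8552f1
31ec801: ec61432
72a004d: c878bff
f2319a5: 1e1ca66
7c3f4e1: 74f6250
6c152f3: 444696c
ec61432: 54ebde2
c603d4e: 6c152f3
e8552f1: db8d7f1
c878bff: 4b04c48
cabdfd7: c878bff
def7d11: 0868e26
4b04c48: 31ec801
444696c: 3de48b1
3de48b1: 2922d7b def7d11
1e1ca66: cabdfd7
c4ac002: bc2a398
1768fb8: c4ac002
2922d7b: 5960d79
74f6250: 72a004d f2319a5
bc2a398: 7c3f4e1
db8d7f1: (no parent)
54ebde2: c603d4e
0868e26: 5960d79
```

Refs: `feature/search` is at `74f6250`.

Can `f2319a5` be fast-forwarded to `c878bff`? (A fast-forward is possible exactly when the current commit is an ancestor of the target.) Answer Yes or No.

No

A fast-forward from f2319a5 to c878bff is possible iff f2319a5 is an ancestor of c878bff.
Ancestors of c878bff: {0868e26, 2922d7b, 31ec801, 3de48b1, 444696c, 4b04c48, 54ebde2, 5960d79, 6c152f3, c603d4e, c878bff, db8d7f1, def7d11, e8552f1, ec61432}.
f2319a5 is not among them, so fast-forward is not possible.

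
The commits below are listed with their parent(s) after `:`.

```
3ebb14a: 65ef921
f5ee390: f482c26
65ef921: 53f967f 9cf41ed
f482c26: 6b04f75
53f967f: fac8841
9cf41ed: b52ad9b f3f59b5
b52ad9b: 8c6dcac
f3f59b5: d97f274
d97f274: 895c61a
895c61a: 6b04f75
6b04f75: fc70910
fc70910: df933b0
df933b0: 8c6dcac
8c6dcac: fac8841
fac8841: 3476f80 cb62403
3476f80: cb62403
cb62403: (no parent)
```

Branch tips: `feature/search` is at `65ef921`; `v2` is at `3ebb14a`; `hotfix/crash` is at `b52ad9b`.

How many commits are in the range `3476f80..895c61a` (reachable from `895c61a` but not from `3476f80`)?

Reachable from 895c61a: {3476f80, 6b04f75, 895c61a, 8c6dcac, cb62403, df933b0, fac8841, fc70910}.
Reachable from 3476f80: {3476f80, cb62403}.
In 895c61a's history but not 3476f80's: {6b04f75, 895c61a, 8c6dcac, df933b0, fac8841, fc70910} — 6 commits.

6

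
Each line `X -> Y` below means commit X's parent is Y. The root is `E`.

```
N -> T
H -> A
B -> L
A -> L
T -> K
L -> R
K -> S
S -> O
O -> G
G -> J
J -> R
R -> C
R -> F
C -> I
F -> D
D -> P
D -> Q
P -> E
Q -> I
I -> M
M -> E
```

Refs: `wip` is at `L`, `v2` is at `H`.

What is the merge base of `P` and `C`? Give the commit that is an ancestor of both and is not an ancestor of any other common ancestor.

E

Ancestors of P: {E, P}.
Ancestors of C: {C, E, I, M}.
Common ancestors: {E}.
The only common ancestor is E, so it is the merge base.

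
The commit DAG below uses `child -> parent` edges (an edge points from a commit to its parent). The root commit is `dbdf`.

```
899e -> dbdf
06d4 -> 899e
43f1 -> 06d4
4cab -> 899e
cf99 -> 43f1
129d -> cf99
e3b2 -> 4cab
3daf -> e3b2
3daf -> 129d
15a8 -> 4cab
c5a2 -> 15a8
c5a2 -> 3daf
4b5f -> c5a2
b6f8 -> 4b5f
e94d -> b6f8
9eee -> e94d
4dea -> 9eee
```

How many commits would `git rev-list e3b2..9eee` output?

11

Reachable from 9eee: {06d4, 129d, 15a8, 3daf, 43f1, 4b5f, 4cab, 899e, 9eee, b6f8, c5a2, cf99, dbdf, e3b2, e94d}.
Reachable from e3b2: {4cab, 899e, dbdf, e3b2}.
In 9eee's history but not e3b2's: {06d4, 129d, 15a8, 3daf, 43f1, 4b5f, 9eee, b6f8, c5a2, cf99, e94d} — 11 commits.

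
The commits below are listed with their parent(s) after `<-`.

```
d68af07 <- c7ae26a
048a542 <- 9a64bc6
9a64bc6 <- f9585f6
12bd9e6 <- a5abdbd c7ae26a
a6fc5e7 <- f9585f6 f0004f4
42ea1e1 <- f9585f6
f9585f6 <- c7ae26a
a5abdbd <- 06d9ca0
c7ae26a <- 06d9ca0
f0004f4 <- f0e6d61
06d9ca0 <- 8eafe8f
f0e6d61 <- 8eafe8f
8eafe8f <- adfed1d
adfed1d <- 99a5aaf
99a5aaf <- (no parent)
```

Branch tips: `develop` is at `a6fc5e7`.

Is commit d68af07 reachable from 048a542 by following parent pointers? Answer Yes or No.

Ancestors of 048a542: {048a542, 06d9ca0, 8eafe8f, 99a5aaf, 9a64bc6, adfed1d, c7ae26a, f9585f6}.
d68af07 is not in that set, so it is not an ancestor of 048a542.

No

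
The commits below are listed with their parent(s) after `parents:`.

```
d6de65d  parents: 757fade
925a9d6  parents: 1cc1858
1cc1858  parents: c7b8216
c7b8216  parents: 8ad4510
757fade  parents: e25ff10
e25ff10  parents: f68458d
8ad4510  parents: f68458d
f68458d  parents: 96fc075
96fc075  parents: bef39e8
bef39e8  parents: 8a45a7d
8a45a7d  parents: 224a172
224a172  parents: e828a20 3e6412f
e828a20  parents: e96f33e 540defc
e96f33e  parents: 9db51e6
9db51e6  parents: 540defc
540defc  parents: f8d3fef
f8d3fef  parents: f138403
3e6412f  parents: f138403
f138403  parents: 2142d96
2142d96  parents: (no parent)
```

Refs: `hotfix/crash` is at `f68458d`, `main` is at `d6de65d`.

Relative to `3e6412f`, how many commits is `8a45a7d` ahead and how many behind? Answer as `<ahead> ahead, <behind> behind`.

7 ahead, 0 behind

Reachable from 8a45a7d: {2142d96, 224a172, 3e6412f, 540defc, 8a45a7d, 9db51e6, e828a20, e96f33e, f138403, f8d3fef}.
Reachable from 3e6412f: {2142d96, 3e6412f, f138403}.
Only in 8a45a7d's history (ahead): {224a172, 540defc, 8a45a7d, 9db51e6, e828a20, e96f33e, f8d3fef} — 7.
Only in 3e6412f's history (behind): {} — 0.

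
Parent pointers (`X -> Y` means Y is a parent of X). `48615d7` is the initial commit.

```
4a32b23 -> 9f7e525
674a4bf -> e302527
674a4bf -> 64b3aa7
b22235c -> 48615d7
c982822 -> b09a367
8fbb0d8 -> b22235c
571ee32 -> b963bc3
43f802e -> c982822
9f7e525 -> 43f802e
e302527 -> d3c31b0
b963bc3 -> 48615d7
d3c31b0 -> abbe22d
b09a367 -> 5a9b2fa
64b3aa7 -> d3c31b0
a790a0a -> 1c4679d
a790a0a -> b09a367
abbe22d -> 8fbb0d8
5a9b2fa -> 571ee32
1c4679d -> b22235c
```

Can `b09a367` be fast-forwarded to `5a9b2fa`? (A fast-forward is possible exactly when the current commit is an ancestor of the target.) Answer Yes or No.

A fast-forward from b09a367 to 5a9b2fa is possible iff b09a367 is an ancestor of 5a9b2fa.
Ancestors of 5a9b2fa: {48615d7, 571ee32, 5a9b2fa, b963bc3}.
b09a367 is not among them, so fast-forward is not possible.

No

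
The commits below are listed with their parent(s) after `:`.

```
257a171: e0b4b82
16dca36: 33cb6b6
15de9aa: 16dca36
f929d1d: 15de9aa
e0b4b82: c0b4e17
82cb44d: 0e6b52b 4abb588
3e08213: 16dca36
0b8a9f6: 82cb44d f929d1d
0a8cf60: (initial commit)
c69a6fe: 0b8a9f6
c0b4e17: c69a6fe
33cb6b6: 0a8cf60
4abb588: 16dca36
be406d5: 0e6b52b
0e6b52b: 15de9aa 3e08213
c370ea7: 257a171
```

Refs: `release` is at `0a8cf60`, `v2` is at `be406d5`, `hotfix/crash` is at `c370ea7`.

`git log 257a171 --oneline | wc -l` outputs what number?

14

Walking parent pointers from 257a171: reachable set = {0a8cf60, 0b8a9f6, 0e6b52b, 15de9aa, 16dca36, 257a171, 33cb6b6, 3e08213, 4abb588, 82cb44d, c0b4e17, c69a6fe, e0b4b82, f929d1d}.
That is 14 commits.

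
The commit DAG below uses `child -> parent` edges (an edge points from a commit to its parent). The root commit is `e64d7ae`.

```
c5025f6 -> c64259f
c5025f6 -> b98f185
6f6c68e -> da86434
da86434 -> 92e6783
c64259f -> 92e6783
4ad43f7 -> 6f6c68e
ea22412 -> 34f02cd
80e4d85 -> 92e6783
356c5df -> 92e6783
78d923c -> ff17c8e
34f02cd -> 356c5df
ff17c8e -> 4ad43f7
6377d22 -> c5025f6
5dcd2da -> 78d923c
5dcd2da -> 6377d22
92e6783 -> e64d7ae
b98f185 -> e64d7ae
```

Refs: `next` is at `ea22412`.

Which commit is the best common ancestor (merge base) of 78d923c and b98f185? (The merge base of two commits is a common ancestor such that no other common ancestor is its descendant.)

Ancestors of 78d923c: {4ad43f7, 6f6c68e, 78d923c, 92e6783, da86434, e64d7ae, ff17c8e}.
Ancestors of b98f185: {b98f185, e64d7ae}.
Common ancestors: {e64d7ae}.
The only common ancestor is e64d7ae, so it is the merge base.

e64d7ae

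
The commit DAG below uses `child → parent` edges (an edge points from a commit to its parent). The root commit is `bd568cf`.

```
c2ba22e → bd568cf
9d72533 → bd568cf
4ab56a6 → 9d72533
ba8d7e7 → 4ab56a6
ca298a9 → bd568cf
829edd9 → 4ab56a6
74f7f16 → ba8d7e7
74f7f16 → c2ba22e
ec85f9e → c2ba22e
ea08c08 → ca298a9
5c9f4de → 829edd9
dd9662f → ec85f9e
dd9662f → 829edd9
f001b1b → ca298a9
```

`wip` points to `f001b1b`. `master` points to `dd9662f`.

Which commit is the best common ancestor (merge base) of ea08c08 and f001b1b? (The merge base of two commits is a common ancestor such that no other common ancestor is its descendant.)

Ancestors of ea08c08: {bd568cf, ca298a9, ea08c08}.
Ancestors of f001b1b: {bd568cf, ca298a9, f001b1b}.
Common ancestors: {bd568cf, ca298a9}.
Among these, ca298a9 is not an ancestor of any other common ancestor — it is the merge base.

ca298a9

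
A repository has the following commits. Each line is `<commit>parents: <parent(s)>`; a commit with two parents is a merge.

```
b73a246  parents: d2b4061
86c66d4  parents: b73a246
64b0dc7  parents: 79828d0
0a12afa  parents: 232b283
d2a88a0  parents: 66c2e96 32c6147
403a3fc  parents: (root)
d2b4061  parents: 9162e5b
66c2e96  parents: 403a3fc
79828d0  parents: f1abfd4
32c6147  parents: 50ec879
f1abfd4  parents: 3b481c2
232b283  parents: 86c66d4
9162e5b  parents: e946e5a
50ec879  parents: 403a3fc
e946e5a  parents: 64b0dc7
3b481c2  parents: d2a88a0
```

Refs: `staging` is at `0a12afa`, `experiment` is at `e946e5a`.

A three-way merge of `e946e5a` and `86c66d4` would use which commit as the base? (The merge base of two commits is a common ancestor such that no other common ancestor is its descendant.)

e946e5a

Ancestors of e946e5a: {32c6147, 3b481c2, 403a3fc, 50ec879, 64b0dc7, 66c2e96, 79828d0, d2a88a0, e946e5a, f1abfd4}.
Ancestors of 86c66d4: {32c6147, 3b481c2, 403a3fc, 50ec879, 64b0dc7, 66c2e96, 79828d0, 86c66d4, 9162e5b, b73a246, d2a88a0, d2b4061, e946e5a, f1abfd4}.
Common ancestors: {32c6147, 3b481c2, 403a3fc, 50ec879, 64b0dc7, 66c2e96, 79828d0, d2a88a0, e946e5a, f1abfd4}.
Among these, e946e5a is not an ancestor of any other common ancestor — it is the merge base.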